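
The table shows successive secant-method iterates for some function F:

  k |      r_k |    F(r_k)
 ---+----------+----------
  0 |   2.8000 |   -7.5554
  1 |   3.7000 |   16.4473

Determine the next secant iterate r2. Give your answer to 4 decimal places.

r2 = 3.7000 − 16.4473·(3.7000 − 2.8000) / (16.4473 − (-7.5554))
   = 3.7000 − (14.802570)/(24.002700) = 3.083296

3.0833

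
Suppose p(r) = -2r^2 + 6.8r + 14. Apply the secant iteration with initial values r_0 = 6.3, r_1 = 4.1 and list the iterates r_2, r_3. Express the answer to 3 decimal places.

p(6.3) = -22.54000, p(4.1) = 8.26000
r_2 = 4.10000 − 8.26000·(4.10000 − 6.30000) / (8.26000 − (-22.54000)) = 4.10000 − (-18.17200)/(30.80000) = 4.69000
p(4.69000) = 1.89980
r_3 = 4.69000 − 1.89980·(4.69000 − 4.10000) / (1.89980 − 8.26000) = 4.69000 − (1.12088)/(-6.36020) = 4.86623

4.690, 4.866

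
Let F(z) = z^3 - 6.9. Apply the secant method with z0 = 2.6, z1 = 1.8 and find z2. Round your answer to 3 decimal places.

1.873

F(2.6) = 10.67600, F(1.8) = -1.06800
z2 = 1.80000 − (-1.06800)·(1.80000 − 2.60000) / (-1.06800 − 10.67600) = 1.80000 − (0.85440)/(-11.74400) = 1.87275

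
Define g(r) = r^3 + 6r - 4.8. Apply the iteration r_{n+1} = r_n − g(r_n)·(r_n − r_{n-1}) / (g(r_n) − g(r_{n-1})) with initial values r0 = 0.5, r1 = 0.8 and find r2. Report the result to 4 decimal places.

g(0.5) = -1.675000, g(0.8) = 0.512000
r2 = 0.800000 − 0.512000·(0.800000 − 0.500000) / (0.512000 − (-1.675000)) = 0.800000 − (0.153600)/(2.187000) = 0.729767

0.7298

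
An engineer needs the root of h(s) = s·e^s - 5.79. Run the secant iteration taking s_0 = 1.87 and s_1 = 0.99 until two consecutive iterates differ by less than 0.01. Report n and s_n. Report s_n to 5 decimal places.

n = 5, s_n = 1.41135

h(1.87) = 6.3431143, h(0.99) = -3.1256779
s_2 = 0.9900000 − (-3.1256779)·(-0.8800000)/(-9.4687921) = 1.2804907;  |Δ| = 0.2904907
h(1.2804907) = -1.1822754
s_3 = 1.2804907 − (-1.1822754)·(0.2904907)/(1.9434025) = 1.4572118;  |Δ| = 0.1767210
h(1.4572118) = 0.4672240
s_4 = 1.4572118 − 0.4672240·(0.1767210)/(1.6494994) = 1.4071552;  |Δ| = 0.0500566
h(1.4071552) = -0.0427283
s_5 = 1.4071552 − (-0.0427283)·(-0.0500566)/(-0.5099523) = 1.4113494;  |Δ| = 0.0041942
|s_5 − s_4| = 0.0041942 < 0.01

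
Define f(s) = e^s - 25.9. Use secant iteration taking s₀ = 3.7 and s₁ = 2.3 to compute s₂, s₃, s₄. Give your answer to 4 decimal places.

f(3.7) = 14.547304, f(2.3) = -15.925818
s₂ = 2.300000 − (-15.925818)·(2.300000 − 3.700000) / (-15.925818 − 14.547304) = 2.300000 − (22.296145)/(-30.473122) = 3.031666
f(3.031666) = -5.168259
s₃ = 3.031666 − (-5.168259)·(3.031666 − 2.300000) / (-5.168259 − (-15.925818)) = 3.031666 − (-3.781439)/(10.757559) = 3.383181
f(3.383181) = 3.564334
s₄ = 3.383181 − 3.564334·(3.383181 − 3.031666) / (3.564334 − (-5.168259)) = 3.383181 − (1.252915)/(8.732593) = 3.239705

3.0317, 3.3832, 3.2397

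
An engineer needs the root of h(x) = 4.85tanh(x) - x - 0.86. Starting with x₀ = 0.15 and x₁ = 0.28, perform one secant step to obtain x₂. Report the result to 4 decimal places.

h(0.15) = -0.287908, h(0.28) = 0.183590
x₂ = 0.280000 − 0.183590·(0.280000 − 0.150000) / (0.183590 − (-0.287908)) = 0.280000 − (0.023867)/(0.471497) = 0.229381

0.2294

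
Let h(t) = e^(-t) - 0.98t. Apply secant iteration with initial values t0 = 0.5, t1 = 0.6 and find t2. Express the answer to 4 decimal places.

0.5748

h(0.5) = 0.116531, h(0.6) = -0.039188
t2 = 0.600000 − (-0.039188)·(0.600000 − 0.500000) / (-0.039188 − 0.116531) = 0.600000 − (-0.003919)/(-0.155719) = 0.574834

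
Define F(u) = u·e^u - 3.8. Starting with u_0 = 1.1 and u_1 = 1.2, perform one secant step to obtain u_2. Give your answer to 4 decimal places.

1.1729

F(1.1) = -0.495417, F(1.2) = 0.184140
u_2 = 1.200000 − 0.184140·(1.200000 − 1.100000) / (0.184140 − (-0.495417)) = 1.200000 − (0.018414)/(0.679558) = 1.172903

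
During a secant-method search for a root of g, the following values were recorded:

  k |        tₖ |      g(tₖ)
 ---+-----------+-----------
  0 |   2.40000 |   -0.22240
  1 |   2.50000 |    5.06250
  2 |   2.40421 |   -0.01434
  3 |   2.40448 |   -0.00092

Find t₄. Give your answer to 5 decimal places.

t₄ = 2.40448 − (-0.00092)·(2.40448 − 2.40421) / (-0.00092 − (-0.01434))
   = 2.40448 − (-0.0000002)/(0.0134200) = 2.4044985

2.40450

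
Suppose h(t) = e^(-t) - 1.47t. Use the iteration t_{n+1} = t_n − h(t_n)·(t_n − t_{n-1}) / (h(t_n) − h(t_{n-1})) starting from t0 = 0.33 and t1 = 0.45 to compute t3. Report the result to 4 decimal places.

h(0.33) = 0.233824, h(0.45) = -0.023872
t2 = 0.450000 − (-0.023872)·(0.450000 − 0.330000) / (-0.023872 − 0.233824) = 0.450000 − (-0.002865)/(-0.257696) = 0.438884
h(0.438884) = -0.000403
t3 = 0.438884 − (-0.000403)·(0.438884 − 0.450000) / (-0.000403 − (-0.023872)) = 0.438884 − (0.000004)/(0.023469) = 0.438693

0.4387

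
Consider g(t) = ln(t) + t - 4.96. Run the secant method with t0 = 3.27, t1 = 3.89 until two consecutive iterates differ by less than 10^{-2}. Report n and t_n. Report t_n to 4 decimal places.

n = 3, t_n = 3.6620

g(3.27) = -0.505210, g(3.89) = 0.288409
t2 = 3.890000 − 0.288409·(0.620000)/(0.793619) = 3.664686;  |Δ| = 0.225314
g(3.664686) = 0.003428
t3 = 3.664686 − 0.003428·(-0.225314)/(-0.284981) = 3.661975;  |Δ| = 0.002711
|t3 − t2| = 0.002711 < 10^{-2}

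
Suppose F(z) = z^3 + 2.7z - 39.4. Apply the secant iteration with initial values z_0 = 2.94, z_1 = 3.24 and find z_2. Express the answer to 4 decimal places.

3.1329

F(2.94) = -6.049816, F(3.24) = 3.360224
z_2 = 3.240000 − 3.360224·(3.240000 − 2.940000) / (3.360224 − (-6.049816)) = 3.240000 − (1.008067)/(9.410040) = 3.132873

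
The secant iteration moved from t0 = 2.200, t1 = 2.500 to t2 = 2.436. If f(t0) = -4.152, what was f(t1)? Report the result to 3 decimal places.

The secant line through (2.200, -4.152) and (2.500, f(t1)) crosses zero at t2 = 2.436.
So (2.200, -4.152), (2.500, f(t1)), (2.436, 0) are collinear:
f(t1) = -4.152 · (2.500 − 2.436) / (2.200 − 2.436) = -4.152 · (0.06400)/(-0.23600) = 1.12597

1.126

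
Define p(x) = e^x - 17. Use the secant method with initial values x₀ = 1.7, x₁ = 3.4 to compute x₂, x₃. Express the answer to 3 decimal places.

p(1.7) = -11.52605, p(3.4) = 12.96410
x₂ = 3.40000 − 12.96410·(3.40000 − 1.70000) / (12.96410 − (-11.52605)) = 3.40000 − (22.03897)/(24.49015) = 2.50009
p(2.50009) = -4.81643
x₃ = 2.50009 − (-4.81643)·(2.50009 − 3.40000) / (-4.81643 − 12.96410) = 2.50009 − (4.33436)/(-17.78053) = 2.74386

2.500, 2.744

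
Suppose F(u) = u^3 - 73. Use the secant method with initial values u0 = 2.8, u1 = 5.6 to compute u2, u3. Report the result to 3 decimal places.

F(2.8) = -51.04800, F(5.6) = 102.61600
u2 = 5.60000 − 102.61600·(5.60000 − 2.80000) / (102.61600 − (-51.04800)) = 5.60000 − (287.32480)/(153.66400) = 3.73017
F(3.73017) = -21.09758
u3 = 3.73017 − (-21.09758)·(3.73017 − 5.60000) / (-21.09758 − 102.61600) = 3.73017 − (39.44879)/(-123.71358) = 4.04905

3.730, 4.049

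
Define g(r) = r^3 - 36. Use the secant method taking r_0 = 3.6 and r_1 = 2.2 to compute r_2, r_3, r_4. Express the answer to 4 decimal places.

g(3.6) = 10.656000, g(2.2) = -25.352000
r_2 = 2.200000 − (-25.352000)·(2.200000 − 3.600000) / (-25.352000 − 10.656000) = 2.200000 − (35.492800)/(-36.008000) = 3.185692
g(3.185692) = -3.669577
r_3 = 3.185692 − (-3.669577)·(3.185692 − 2.200000) / (-3.669577 − (-25.352000)) = 3.185692 − (-3.617073)/(21.682423) = 3.352513
g(3.352513) = 1.680031
r_4 = 3.352513 − 1.680031·(3.352513 − 3.185692) / (1.680031 − (-3.669577)) = 3.352513 − (0.280264)/(5.349609) = 3.300123

3.1857, 3.3525, 3.3001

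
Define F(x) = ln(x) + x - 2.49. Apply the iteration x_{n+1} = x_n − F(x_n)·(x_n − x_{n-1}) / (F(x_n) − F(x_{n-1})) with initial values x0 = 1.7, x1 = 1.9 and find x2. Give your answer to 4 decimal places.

F(1.7) = -0.259372, F(1.9) = 0.051854
x2 = 1.900000 − 0.051854·(1.900000 − 1.700000) / (0.051854 − (-0.259372)) = 1.900000 − (0.010371)/(0.311226) = 1.866678

1.8667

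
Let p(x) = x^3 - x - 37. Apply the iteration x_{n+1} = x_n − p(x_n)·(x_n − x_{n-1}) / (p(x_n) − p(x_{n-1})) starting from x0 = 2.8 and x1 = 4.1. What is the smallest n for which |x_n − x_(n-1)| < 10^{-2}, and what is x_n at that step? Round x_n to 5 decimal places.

n = 5, x_n = 3.43222

p(2.8) = -17.8480000, p(4.1) = 27.8210000
x2 = 4.1000000 − 27.8210000·(1.3000000)/(45.6690000) = 3.3080558;  |Δ| = 0.7919442
p(3.3080558) = -4.1072301
x3 = 3.3080558 − (-4.1072301)·(-0.7919442)/(-31.9282301) = 3.4099311;  |Δ| = 0.1018753
p(3.4099311) = -0.7605149
x4 = 3.4099311 − (-0.7605149)·(0.1018753)/(3.3467152) = 3.4330814;  |Δ| = 0.0231504
p(3.4330814) = 0.0293811
x5 = 3.4330814 − 0.0293811·(0.0231504)/(0.7898960) = 3.4322203;  |Δ| = 0.0008611
|x5 − x4| = 0.0008611 < 10^{-2}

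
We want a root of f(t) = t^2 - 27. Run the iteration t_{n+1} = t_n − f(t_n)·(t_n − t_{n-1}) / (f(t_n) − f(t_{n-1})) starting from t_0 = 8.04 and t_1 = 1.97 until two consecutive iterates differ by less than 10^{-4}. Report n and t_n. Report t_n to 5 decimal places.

f(8.04) = 37.6416000, f(1.97) = -23.1191000
t_2 = 1.9700000 − (-23.1191000)·(-6.0700000)/(-60.7607000) = 4.2796004;  |Δ| = 2.3096004
f(4.2796004) = -8.6850204
t_3 = 4.2796004 − (-8.6850204)·(2.3096004)/(14.4340796) = 5.6692925;  |Δ| = 1.3896921
f(5.6692925) = 5.1408777
t_4 = 5.6692925 − 5.1408777·(1.3896921)/(13.8258981) = 5.1525639;  |Δ| = 0.5167286
f(5.1525639) = -0.4510852
t_5 = 5.1525639 − (-0.4510852)·(-0.5167286)/(-5.5919629) = 5.1942467;  |Δ| = 0.0416828
f(5.1942467) = -0.0198012
t_6 = 5.1942467 − (-0.0198012)·(0.0416828)/(0.4312840) = 5.1961605;  |Δ| = 0.0019138
f(5.1961605) = 0.0000834
t_7 = 5.1961605 − 0.0000834·(0.0019138)/(0.0198847) = 5.1961524;  |Δ| = 0.0000080
|t_7 − t_6| = 0.0000080 < 10^{-4}

n = 7, t_n = 5.19615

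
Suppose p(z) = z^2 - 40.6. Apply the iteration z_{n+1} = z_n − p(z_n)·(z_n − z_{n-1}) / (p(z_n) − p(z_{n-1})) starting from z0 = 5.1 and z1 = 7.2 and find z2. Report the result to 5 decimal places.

6.28618

p(5.1) = -14.5900000, p(7.2) = 11.2400000
z2 = 7.2000000 − 11.2400000·(7.2000000 − 5.1000000) / (11.2400000 − (-14.5900000)) = 7.2000000 − (23.6040000)/(25.8300000) = 6.2861789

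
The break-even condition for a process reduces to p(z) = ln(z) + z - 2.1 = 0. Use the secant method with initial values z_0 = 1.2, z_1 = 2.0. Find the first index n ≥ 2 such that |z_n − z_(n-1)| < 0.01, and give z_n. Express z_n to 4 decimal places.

n = 4, z_n = 1.6185

p(1.2) = -0.717678, p(2.0) = 0.593147
z_2 = 2.000000 − 0.593147·(0.800000)/(1.310826) = 1.638001;  |Δ| = 0.361999
p(1.638001) = 0.031477
z_3 = 1.638001 − 0.031477·(-0.361999)/(-0.561670) = 1.617714;  |Δ| = 0.020287
p(1.617714) = -0.001273
z_4 = 1.617714 − (-0.001273)·(-0.020287)/(-0.032750) = 1.618502;  |Δ| = 0.000788
|z_4 − z_3| = 0.000788 < 0.01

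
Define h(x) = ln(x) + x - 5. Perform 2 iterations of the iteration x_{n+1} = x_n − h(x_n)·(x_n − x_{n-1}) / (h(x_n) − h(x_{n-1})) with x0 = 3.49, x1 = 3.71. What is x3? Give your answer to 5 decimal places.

3.69344

h(3.49) = -0.2600983, h(3.71) = 0.0210319
x2 = 3.7100000 − 0.0210319·(3.7100000 − 3.4900000) / (0.0210319 − (-0.2600983)) = 3.7100000 − (0.0046270)/(0.2811301) = 3.6935414
h(3.6935414) = 0.0001271
x3 = 3.6935414 − 0.0001271·(3.6935414 − 3.7100000) / (0.0001271 − 0.0210319) = 3.6935414 − (-0.0000021)/(-0.0209048) = 3.6934413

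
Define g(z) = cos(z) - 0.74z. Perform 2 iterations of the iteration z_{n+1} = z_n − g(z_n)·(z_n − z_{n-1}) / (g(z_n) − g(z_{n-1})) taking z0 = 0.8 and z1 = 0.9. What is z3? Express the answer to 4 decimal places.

0.8707

g(0.8) = 0.104707, g(0.9) = -0.044390
z2 = 0.900000 − (-0.044390)·(0.900000 − 0.800000) / (-0.044390 − 0.104707) = 0.900000 − (-0.004439)/(-0.149097) = 0.870227
g(0.870227) = 0.000685
z3 = 0.870227 − 0.000685·(0.870227 − 0.900000) / (0.000685 − (-0.044390)) = 0.870227 − (-0.000020)/(0.045075) = 0.870679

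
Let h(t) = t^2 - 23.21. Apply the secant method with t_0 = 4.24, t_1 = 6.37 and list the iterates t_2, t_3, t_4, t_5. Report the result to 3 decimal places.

4.733, 4.806, 4.818, 4.818

h(4.24) = -5.23240, h(6.37) = 17.36690
t_2 = 6.37000 − 17.36690·(6.37000 − 4.24000) / (17.36690 − (-5.23240)) = 6.37000 − (36.99150)/(22.59930) = 4.73316
h(4.73316) = -0.80722
t_3 = 4.73316 − (-0.80722)·(4.73316 − 6.37000) / (-0.80722 − 17.36690) = 4.73316 − (1.32129)/(-18.17412) = 4.80586
h(4.80586) = -0.11372
t_4 = 4.80586 − (-0.11372)·(4.80586 − 4.73316) / (-0.11372 − (-0.80722)) = 4.80586 − (-0.00827)/(0.69350) = 4.81778
h(4.81778) = 0.00101
t_5 = 4.81778 − 0.00101·(4.81778 − 4.80586) / (0.00101 − (-0.11372)) = 4.81778 − (0.00001)/(0.11472) = 4.81768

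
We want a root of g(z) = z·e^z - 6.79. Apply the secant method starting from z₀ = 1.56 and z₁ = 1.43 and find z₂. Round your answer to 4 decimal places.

1.5031

g(1.56) = 0.633761, g(1.43) = -0.814460
z₂ = 1.430000 − (-0.814460)·(1.430000 − 1.560000) / (-0.814460 − 0.633761) = 1.430000 − (0.105880)/(-1.448221) = 1.503110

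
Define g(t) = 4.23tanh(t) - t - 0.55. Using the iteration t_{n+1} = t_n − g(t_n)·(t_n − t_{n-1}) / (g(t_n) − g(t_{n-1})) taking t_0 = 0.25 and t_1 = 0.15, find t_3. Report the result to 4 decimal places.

g(0.25) = 0.236006, g(0.15) = -0.070216
t_2 = 0.150000 − (-0.070216)·(0.150000 − 0.250000) / (-0.070216 − 0.236006) = 0.150000 − (0.007022)/(-0.306222) = 0.172930
g(0.172930) = 0.001358
t_3 = 0.172930 − 0.001358·(0.172930 − 0.150000) / (0.001358 − (-0.070216)) = 0.172930 − (0.000031)/(0.071574) = 0.172495

0.1725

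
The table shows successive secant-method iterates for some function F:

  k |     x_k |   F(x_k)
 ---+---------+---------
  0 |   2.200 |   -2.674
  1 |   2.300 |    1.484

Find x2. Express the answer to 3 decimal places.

2.264

x2 = 2.300 − 1.484·(2.300 − 2.200) / (1.484 − (-2.674))
   = 2.300 − (0.14840)/(4.15800) = 2.26431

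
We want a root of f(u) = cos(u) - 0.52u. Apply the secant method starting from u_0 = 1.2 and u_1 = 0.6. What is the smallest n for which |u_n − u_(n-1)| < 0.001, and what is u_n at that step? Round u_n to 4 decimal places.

f(1.2) = -0.261642, f(0.6) = 0.513336
u_2 = 0.600000 − 0.513336·(-0.600000)/(0.774978) = 0.997432;  |Δ| = 0.397432
f(0.997432) = 0.023796
u_3 = 0.997432 − 0.023796·(0.397432)/(-0.489539) = 1.016751;  |Δ| = 0.019319
f(1.016751) = -0.002579
u_4 = 1.016751 − (-0.002579)·(0.019319)/(-0.026375) = 1.014862;  |Δ| = 0.001889
f(1.014862) = 0.000009
u_5 = 1.014862 − 0.000009·(-0.001889)/(0.002588) = 1.014869;  |Δ| = 0.000006
|u_5 − u_4| = 0.000006 < 0.001

n = 5, u_n = 1.0149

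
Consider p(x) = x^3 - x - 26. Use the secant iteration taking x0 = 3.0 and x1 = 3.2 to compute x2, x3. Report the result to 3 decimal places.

p(3.0) = -2.00000, p(3.2) = 3.56800
x2 = 3.20000 − 3.56800·(3.20000 − 3.00000) / (3.56800 − (-2.00000)) = 3.20000 − (0.71360)/(5.56800) = 3.07184
p(3.07184) = -0.08537
x3 = 3.07184 − (-0.08537)·(3.07184 − 3.20000) / (-0.08537 − 3.56800) = 3.07184 − (0.01094)/(-3.65337) = 3.07483

3.072, 3.075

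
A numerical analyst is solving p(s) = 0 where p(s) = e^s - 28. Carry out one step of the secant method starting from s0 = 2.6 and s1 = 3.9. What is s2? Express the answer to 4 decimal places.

p(2.6) = -14.536262, p(3.9) = 21.402449
s2 = 3.900000 − 21.402449·(3.900000 − 2.600000) / (21.402449 − (-14.536262)) = 3.900000 − (27.823184)/(35.938711) = 3.125816

3.1258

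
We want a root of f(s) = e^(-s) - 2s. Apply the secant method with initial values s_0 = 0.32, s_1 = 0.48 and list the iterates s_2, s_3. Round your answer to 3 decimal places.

0.352, 0.352

f(0.32) = 0.08615, f(0.48) = -0.34122
s_2 = 0.48000 − (-0.34122)·(0.48000 − 0.32000) / (-0.34122 − 0.08615) = 0.48000 − (-0.05459)/(-0.42737) = 0.35225
f(0.35225) = -0.00140
s_3 = 0.35225 − (-0.00140)·(0.35225 − 0.48000) / (-0.00140 − (-0.34122)) = 0.35225 − (0.00018)/(0.33981) = 0.35173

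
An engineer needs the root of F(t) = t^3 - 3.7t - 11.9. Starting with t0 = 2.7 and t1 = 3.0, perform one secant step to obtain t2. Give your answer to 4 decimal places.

2.8067

F(2.7) = -2.207000, F(3.0) = 4.000000
t2 = 3.000000 − 4.000000·(3.000000 − 2.700000) / (4.000000 − (-2.207000)) = 3.000000 − (1.200000)/(6.207000) = 2.806670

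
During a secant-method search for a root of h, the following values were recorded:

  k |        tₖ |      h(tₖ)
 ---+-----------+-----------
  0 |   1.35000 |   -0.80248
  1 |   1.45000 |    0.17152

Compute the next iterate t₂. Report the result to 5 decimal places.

1.43239

t₂ = 1.45000 − 0.17152·(1.45000 − 1.35000) / (0.17152 − (-0.80248))
   = 1.45000 − (0.0171520)/(0.9740000) = 1.4323901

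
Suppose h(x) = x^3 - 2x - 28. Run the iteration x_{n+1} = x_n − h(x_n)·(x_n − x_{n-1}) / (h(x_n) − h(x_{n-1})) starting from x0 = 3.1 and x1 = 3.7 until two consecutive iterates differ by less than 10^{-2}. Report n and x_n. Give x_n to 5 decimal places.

h(3.1) = -4.4090000, h(3.7) = 15.2530000
x2 = 3.7000000 − 15.2530000·(0.6000000)/(19.6620000) = 3.2345438;  |Δ| = 0.4654562
h(3.2345438) = -0.6284057
x3 = 3.2345438 − (-0.6284057)·(-0.4654562)/(-15.8814057) = 3.2529613;  |Δ| = 0.0184175
h(3.2529613) = -0.0838770
x4 = 3.2529613 − (-0.0838770)·(0.0184175)/(0.5445287) = 3.2557982;  |Δ| = 0.0028370
|x4 − x3| = 0.0028370 < 10^{-2}

n = 4, x_n = 3.25580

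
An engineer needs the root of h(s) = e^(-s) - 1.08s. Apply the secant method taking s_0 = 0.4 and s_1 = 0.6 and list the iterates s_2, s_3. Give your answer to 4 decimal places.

h(0.4) = 0.238320, h(0.6) = -0.099188
s_2 = 0.600000 − (-0.099188)·(0.600000 − 0.400000) / (-0.099188 − 0.238320) = 0.600000 − (-0.019838)/(-0.337508) = 0.541223
h(0.541223) = -0.002485
s_3 = 0.541223 − (-0.002485)·(0.541223 − 0.600000) / (-0.002485 − (-0.099188)) = 0.541223 − (0.000146)/(0.096703) = 0.539713

0.5412, 0.5397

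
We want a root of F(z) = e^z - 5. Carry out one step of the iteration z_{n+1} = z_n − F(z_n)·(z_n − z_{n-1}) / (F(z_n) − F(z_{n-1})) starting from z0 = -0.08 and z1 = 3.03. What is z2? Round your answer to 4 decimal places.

F(-0.08) = -4.076884, F(3.03) = 15.697233
z2 = 3.030000 − 15.697233·(3.030000 − (-0.080000)) / (15.697233 − (-4.076884)) = 3.030000 − (48.818393)/(19.774116) = 0.561197

0.5612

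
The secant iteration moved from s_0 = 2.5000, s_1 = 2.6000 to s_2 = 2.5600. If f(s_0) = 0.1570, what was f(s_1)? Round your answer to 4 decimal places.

The secant line through (2.5000, 0.1570) and (2.6000, f(s_1)) crosses zero at s_2 = 2.5600.
So (2.5000, 0.1570), (2.6000, f(s_1)), (2.5600, 0) are collinear:
f(s_1) = 0.1570 · (2.6000 − 2.5600) / (2.5000 − 2.5600) = 0.1570 · (0.040000)/(-0.060000) = -0.104667

-0.1047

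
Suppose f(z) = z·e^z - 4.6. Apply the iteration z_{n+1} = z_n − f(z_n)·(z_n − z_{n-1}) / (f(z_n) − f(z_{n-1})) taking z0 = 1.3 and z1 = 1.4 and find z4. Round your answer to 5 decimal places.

f(1.3) = 0.1700857, f(1.4) = 1.0772800
z2 = 1.4000000 − 1.0772800·(1.4000000 − 1.3000000) / (1.0772800 − 0.1700857) = 1.4000000 − (0.1077280)/(0.9071943) = 1.2812515
f(1.2812515) = 0.0139705
z3 = 1.2812515 − 0.0139705·(1.2812515 − 1.4000000) / (0.0139705 − 1.0772800) = 1.2812515 − (-0.0016590)/(-1.0633095) = 1.2796913
f(1.2796913) = 0.0011676
z4 = 1.2796913 − 0.0011676·(1.2796913 − 1.2812515) / (0.0011676 − 0.0139705) = 1.2796913 − (-0.0000018)/(-0.0128029) = 1.2795490

1.27955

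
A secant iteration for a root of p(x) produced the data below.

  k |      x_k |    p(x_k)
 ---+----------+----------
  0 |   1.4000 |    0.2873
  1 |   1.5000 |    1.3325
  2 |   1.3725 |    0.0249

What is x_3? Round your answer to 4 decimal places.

x_3 = 1.3725 − 0.0249·(1.3725 − 1.5000) / (0.0249 − 1.3325)
   = 1.3725 − (-0.003175)/(-1.307600) = 1.370072

1.3701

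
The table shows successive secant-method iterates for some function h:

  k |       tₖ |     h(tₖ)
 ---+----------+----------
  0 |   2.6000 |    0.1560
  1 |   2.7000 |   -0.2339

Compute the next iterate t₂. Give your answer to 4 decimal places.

2.6400

t₂ = 2.7000 − (-0.2339)·(2.7000 − 2.6000) / (-0.2339 − 0.1560)
   = 2.7000 − (-0.023390)/(-0.389900) = 2.640010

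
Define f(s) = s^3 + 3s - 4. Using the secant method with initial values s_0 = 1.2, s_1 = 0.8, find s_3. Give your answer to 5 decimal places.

1.00205

f(1.2) = 1.3280000, f(0.8) = -1.0880000
s_2 = 0.8000000 − (-1.0880000)·(0.8000000 − 1.2000000) / (-1.0880000 − 1.3280000) = 0.8000000 − (0.4352000)/(-2.4160000) = 0.9801325
f(0.9801325) = -0.1180290
s_3 = 0.9801325 − (-0.1180290)·(0.9801325 − 0.8000000) / (-0.1180290 − (-1.0880000)) = 0.9801325 − (-0.0212608)/(0.9699710) = 1.0020515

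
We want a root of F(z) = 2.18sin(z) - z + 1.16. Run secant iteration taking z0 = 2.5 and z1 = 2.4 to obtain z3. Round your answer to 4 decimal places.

2.4871

F(2.5) = -0.035331, F(2.4) = 0.232510
z2 = 2.400000 − 0.232510·(2.400000 − 2.500000) / (0.232510 − (-0.035331)) = 2.400000 − (-0.023251)/(0.267840) = 2.486809
F(2.486809) = 0.000784
z3 = 2.486809 − 0.000784·(2.486809 − 2.400000) / (0.000784 − 0.232510) = 2.486809 − (0.000068)/(-0.231726) = 2.487103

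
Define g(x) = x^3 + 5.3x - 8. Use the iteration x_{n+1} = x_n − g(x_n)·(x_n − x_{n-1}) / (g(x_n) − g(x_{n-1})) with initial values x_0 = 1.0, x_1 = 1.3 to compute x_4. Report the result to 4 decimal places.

1.1908

g(1.0) = -1.700000, g(1.3) = 1.087000
x_2 = 1.300000 − 1.087000·(1.300000 − 1.000000) / (1.087000 − (-1.700000)) = 1.300000 − (0.326100)/(2.787000) = 1.182992
g(1.182992) = -0.074576
x_3 = 1.182992 − (-0.074576)·(1.182992 − 1.300000) / (-0.074576 − 1.087000) = 1.182992 − (0.008726)/(-1.161576) = 1.190505
g(1.190505) = -0.003022
x_4 = 1.190505 − (-0.003022)·(1.190505 − 1.182992) / (-0.003022 − (-0.074576)) = 1.190505 − (-0.000023)/(0.071554) = 1.190822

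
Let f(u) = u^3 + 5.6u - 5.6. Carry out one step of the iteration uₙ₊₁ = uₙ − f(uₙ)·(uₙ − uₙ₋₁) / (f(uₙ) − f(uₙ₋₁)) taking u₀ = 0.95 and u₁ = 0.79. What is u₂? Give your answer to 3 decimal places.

0.877

f(0.95) = 0.57737, f(0.79) = -0.68296
u₂ = 0.79000 − (-0.68296)·(0.79000 − 0.95000) / (-0.68296 − 0.57737) = 0.79000 − (0.10927)/(-1.26034) = 0.87670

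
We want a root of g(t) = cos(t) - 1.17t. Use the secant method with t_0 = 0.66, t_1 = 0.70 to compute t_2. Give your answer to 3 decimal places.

g(0.66) = 0.01779, g(0.70) = -0.05416
t_2 = 0.70000 − (-0.05416)·(0.70000 − 0.66000) / (-0.05416 − 0.01779) = 0.70000 − (-0.00217)/(-0.07195) = 0.66989

0.670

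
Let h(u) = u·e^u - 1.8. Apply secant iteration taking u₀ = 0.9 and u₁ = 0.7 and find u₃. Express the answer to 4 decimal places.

h(0.9) = 0.413643, h(0.7) = -0.390373
u₂ = 0.700000 − (-0.390373)·(0.700000 − 0.900000) / (-0.390373 − 0.413643) = 0.700000 − (0.078075)/(-0.804016) = 0.797106
h(0.797106) = -0.031135
u₃ = 0.797106 − (-0.031135)·(0.797106 − 0.700000) / (-0.031135 − (-0.390373)) = 0.797106 − (-0.003023)/(0.359238) = 0.805522

0.8055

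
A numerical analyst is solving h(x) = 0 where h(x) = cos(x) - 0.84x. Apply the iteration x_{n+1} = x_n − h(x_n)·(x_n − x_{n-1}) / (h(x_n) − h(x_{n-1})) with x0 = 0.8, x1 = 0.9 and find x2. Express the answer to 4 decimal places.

h(0.8) = 0.024707, h(0.9) = -0.134390
x2 = 0.900000 − (-0.134390)·(0.900000 − 0.800000) / (-0.134390 − 0.024707) = 0.900000 − (-0.013439)/(-0.159097) = 0.815529

0.8155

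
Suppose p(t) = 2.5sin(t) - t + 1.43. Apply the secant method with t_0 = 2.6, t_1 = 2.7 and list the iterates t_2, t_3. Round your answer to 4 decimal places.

p(2.6) = 0.118753, p(2.7) = -0.201550
t_2 = 2.700000 − (-0.201550)·(2.700000 − 2.600000) / (-0.201550 − 0.118753) = 2.700000 − (-0.020155)/(-0.320304) = 2.637075
p(2.637075) = 0.001387
t_3 = 2.637075 − 0.001387·(2.637075 − 2.700000) / (0.001387 − (-0.201550)) = 2.637075 − (-0.000087)/(0.202938) = 2.637505

2.6371, 2.6375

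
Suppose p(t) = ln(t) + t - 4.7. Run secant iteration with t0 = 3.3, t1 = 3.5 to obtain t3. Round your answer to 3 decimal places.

3.459

p(3.3) = -0.20608, p(3.5) = 0.05276
t2 = 3.50000 − 0.05276·(3.50000 − 3.30000) / (0.05276 − (-0.20608)) = 3.50000 − (0.01055)/(0.25884) = 3.45923
p(3.45923) = 0.00028
t3 = 3.45923 − 0.00028·(3.45923 − 3.50000) / (0.00028 − 0.05276) = 3.45923 − (-0.00001)/(-0.05249) = 3.45902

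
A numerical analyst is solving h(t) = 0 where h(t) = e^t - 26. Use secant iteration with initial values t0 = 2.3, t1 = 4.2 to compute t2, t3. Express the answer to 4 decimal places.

h(2.3) = -16.025818, h(4.2) = 40.686331
t2 = 4.200000 − 40.686331·(4.200000 − 2.300000) / (40.686331 − (-16.025818)) = 4.200000 − (77.304029)/(56.712149) = 2.836905
h(2.836905) = -8.937121
t3 = 2.836905 − (-8.937121)·(2.836905 − 4.200000) / (-8.937121 − 40.686331) = 2.836905 − (12.182142)/(-49.623452) = 3.082397

2.8369, 3.0824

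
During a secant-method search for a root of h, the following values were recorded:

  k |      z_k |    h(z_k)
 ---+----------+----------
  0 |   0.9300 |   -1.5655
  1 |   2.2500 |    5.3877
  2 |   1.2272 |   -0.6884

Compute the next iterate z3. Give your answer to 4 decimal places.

1.3431

z3 = 1.2272 − (-0.6884)·(1.2272 − 2.2500) / (-0.6884 − 5.3877)
   = 1.2272 − (0.704096)/(-6.076100) = 1.343080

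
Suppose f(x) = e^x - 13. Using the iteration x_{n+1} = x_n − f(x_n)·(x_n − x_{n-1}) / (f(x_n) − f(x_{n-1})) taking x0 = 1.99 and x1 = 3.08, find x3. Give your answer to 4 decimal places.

2.5299

f(1.99) = -5.684466, f(3.08) = 8.758402
x2 = 3.080000 − 8.758402·(3.080000 − 1.990000) / (8.758402 − (-5.684466)) = 3.080000 − (9.546659)/(14.442869) = 2.419005
f(2.419005) = -1.765321
x3 = 2.419005 − (-1.765321)·(2.419005 − 3.080000) / (-1.765321 − 8.758402) = 2.419005 − (1.166867)/(-10.523723) = 2.529885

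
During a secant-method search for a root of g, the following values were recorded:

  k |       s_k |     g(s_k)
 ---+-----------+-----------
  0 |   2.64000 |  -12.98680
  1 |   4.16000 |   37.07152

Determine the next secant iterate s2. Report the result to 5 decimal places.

3.03434

s2 = 4.16000 − 37.07152·(4.16000 − 2.64000) / (37.07152 − (-12.98680))
   = 4.16000 − (56.3487104)/(50.0583200) = 3.0343388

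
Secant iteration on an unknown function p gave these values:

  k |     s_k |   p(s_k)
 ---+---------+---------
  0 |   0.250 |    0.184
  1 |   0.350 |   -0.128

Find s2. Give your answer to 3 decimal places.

0.309

s2 = 0.350 − (-0.128)·(0.350 − 0.250) / (-0.128 − 0.184)
   = 0.350 − (-0.01280)/(-0.31200) = 0.30897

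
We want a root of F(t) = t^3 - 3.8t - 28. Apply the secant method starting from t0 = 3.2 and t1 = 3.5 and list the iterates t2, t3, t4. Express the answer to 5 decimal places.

F(3.2) = -7.3920000, F(3.5) = 1.5750000
t2 = 3.5000000 − 1.5750000·(3.5000000 − 3.2000000) / (1.5750000 − (-7.3920000)) = 3.5000000 − (0.4725000)/(8.9670000) = 3.4473068
F(3.4473068) = -0.1322335
t3 = 3.4473068 − (-0.1322335)·(3.4473068 − 3.5000000) / (-0.1322335 − 1.5750000) = 3.4473068 − (0.0069678)/(-1.7072335) = 3.4513881
F(3.4513881) = -0.0020631
t4 = 3.4513881 − (-0.0020631)·(3.4513881 − 3.4473068) / (-0.0020631 − (-0.1322335)) = 3.4513881 − (-0.0000084)/(0.1301704) = 3.4514528

3.44731, 3.45139, 3.45145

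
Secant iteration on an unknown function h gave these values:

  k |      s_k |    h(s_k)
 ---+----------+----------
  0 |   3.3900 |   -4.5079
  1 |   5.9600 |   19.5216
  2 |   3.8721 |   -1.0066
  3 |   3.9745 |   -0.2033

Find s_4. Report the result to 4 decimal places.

s_4 = 3.9745 − (-0.2033)·(3.9745 − 3.8721) / (-0.2033 − (-1.0066))
   = 3.9745 − (-0.020818)/(0.803300) = 4.000415

4.0004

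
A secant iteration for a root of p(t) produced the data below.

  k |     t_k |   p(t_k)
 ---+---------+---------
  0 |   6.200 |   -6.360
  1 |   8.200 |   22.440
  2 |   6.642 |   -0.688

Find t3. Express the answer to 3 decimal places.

t3 = 6.642 − (-0.688)·(6.642 − 8.200) / (-0.688 − 22.440)
   = 6.642 − (1.07190)/(-23.12800) = 6.68835

6.688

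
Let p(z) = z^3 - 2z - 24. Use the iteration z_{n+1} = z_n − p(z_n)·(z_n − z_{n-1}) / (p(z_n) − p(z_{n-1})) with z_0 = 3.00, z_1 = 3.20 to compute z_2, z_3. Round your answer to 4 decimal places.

p(3.00) = -3.000000, p(3.20) = 2.368000
z_2 = 3.200000 − 2.368000·(3.200000 − 3.000000) / (2.368000 − (-3.000000)) = 3.200000 − (0.473600)/(5.368000) = 3.111773
p(3.111773) = -0.091827
z_3 = 3.111773 − (-0.091827)·(3.111773 − 3.200000) / (-0.091827 − 2.368000) = 3.111773 − (0.008102)/(-2.459827) = 3.115067

3.1118, 3.1151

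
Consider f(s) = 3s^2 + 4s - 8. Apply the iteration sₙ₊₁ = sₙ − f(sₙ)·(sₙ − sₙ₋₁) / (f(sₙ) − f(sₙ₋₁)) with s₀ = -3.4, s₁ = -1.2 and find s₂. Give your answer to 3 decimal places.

-2.065

f(-3.4) = 13.08000, f(-1.2) = -8.48000
s₂ = -1.20000 − (-8.48000)·(-1.20000 − (-3.40000)) / (-8.48000 − 13.08000) = -1.20000 − (-18.65600)/(-21.56000) = -2.06531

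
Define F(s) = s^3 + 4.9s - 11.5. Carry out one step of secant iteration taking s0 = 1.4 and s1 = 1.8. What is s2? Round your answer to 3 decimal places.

F(1.4) = -1.89600, F(1.8) = 3.15200
s2 = 1.80000 − 3.15200·(1.80000 − 1.40000) / (3.15200 − (-1.89600)) = 1.80000 − (1.26080)/(5.04800) = 1.55024

1.550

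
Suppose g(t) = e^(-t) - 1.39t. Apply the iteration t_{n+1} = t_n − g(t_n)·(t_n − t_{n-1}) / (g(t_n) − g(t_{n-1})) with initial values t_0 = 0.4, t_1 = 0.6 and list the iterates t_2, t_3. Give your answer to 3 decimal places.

0.457, 0.456

g(0.4) = 0.11432, g(0.6) = -0.28519
t_2 = 0.60000 − (-0.28519)·(0.60000 − 0.40000) / (-0.28519 − 0.11432) = 0.60000 − (-0.05704)/(-0.39951) = 0.45723
g(0.45723) = -0.00252
t_3 = 0.45723 − (-0.00252)·(0.45723 − 0.60000) / (-0.00252 − (-0.28519)) = 0.45723 − (0.00036)/(0.28267) = 0.45596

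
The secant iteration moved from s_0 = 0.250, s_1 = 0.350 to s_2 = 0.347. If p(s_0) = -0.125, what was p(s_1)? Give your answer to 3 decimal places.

0.004

The secant line through (0.250, -0.125) and (0.350, p(s_1)) crosses zero at s_2 = 0.347.
So (0.250, -0.125), (0.350, p(s_1)), (0.347, 0) are collinear:
p(s_1) = -0.125 · (0.350 − 0.347) / (0.250 − 0.347) = -0.125 · (0.00300)/(-0.09700) = 0.00387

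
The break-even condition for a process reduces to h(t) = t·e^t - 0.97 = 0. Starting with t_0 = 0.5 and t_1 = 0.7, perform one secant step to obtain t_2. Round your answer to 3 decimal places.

h(0.5) = -0.14564, h(0.7) = 0.43963
t_2 = 0.70000 − 0.43963·(0.70000 − 0.50000) / (0.43963 − (-0.14564)) = 0.70000 − (0.08793)/(0.58527) = 0.54977

0.550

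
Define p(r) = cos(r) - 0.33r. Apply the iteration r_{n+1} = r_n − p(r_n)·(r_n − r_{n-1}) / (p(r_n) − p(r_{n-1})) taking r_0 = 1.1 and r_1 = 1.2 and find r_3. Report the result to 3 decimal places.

1.173

p(1.1) = 0.09060, p(1.2) = -0.03364
r_2 = 1.20000 − (-0.03364)·(1.20000 − 1.10000) / (-0.03364 − 0.09060) = 1.20000 − (-0.00336)/(-0.12424) = 1.17292
p(1.17292) = 0.00040
r_3 = 1.17292 − 0.00040·(1.17292 − 1.20000) / (0.00040 − (-0.03364)) = 1.17292 − (-0.00001)/(0.03404) = 1.17324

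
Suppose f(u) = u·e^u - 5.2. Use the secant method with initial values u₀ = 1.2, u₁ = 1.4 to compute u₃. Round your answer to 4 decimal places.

f(1.2) = -1.215860, f(1.4) = 0.477280
u₂ = 1.400000 − 0.477280·(1.400000 − 1.200000) / (0.477280 − (-1.215860)) = 1.400000 − (0.095456)/(1.693140) = 1.343622
f(1.343622) = -0.050031
u₃ = 1.343622 − (-0.050031)·(1.343622 − 1.400000) / (-0.050031 − 0.477280) = 1.343622 − (0.002821)/(-0.527310) = 1.348971

1.3490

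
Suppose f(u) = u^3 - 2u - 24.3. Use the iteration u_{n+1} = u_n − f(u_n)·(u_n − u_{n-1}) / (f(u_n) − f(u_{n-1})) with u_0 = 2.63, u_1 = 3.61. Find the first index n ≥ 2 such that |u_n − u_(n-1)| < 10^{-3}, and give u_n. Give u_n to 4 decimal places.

n = 5, u_n = 3.1262

f(2.63) = -11.368553, f(3.61) = 15.525881
u_2 = 3.610000 − 15.525881·(0.980000)/(26.894434) = 3.044256;  |Δ| = 0.565744
f(3.044256) = -2.175885
u_3 = 3.044256 − (-2.175885)·(-0.565744)/(-17.701766) = 3.113797;  |Δ| = 0.069541
f(3.113797) = -0.337060
u_4 = 3.113797 − (-0.337060)·(0.069541)/(1.838825) = 3.126544;  |Δ| = 0.012747
f(3.126544) = 0.009739
u_5 = 3.126544 − 0.009739·(0.012747)/(0.346798) = 3.126186;  |Δ| = 0.000358
|u_5 − u_4| = 0.000358 < 10^{-3}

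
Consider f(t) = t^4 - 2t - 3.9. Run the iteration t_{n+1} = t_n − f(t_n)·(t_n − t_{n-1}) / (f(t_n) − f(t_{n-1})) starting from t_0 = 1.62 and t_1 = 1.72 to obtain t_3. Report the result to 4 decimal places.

1.6364

f(1.62) = -0.252525, f(1.72) = 1.412131
t_2 = 1.720000 − 1.412131·(1.720000 − 1.620000) / (1.412131 − (-0.252525)) = 1.720000 − (0.141213)/(1.664655) = 1.635170
f(1.635170) = -0.021239
t_3 = 1.635170 − (-0.021239)·(1.635170 − 1.720000) / (-0.021239 − 1.412131) = 1.635170 − (0.001802)/(-1.433369) = 1.636427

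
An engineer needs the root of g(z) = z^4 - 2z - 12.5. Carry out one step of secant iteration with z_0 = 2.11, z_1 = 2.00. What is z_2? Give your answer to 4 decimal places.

2.0153

g(2.11) = 3.101194, g(2.00) = -0.500000
z_2 = 2.000000 − (-0.500000)·(2.000000 − 2.110000) / (-0.500000 − 3.101194) = 2.000000 − (0.055000)/(-3.601194) = 2.015273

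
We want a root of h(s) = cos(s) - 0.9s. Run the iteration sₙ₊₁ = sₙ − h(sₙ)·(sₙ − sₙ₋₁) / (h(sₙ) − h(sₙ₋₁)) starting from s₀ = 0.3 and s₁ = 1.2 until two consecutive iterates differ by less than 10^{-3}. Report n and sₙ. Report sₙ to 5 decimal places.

h(0.3) = 0.6853365, h(1.2) = -0.7176422
s₂ = 1.2000000 − (-0.7176422)·(0.9000000)/(-1.4029787) = 0.7396381;  |Δ| = 0.4603619
h(0.7396381) = 0.0730383
s₃ = 0.7396381 − 0.0730383·(-0.4603619)/(0.7906806) = 0.7821635;  |Δ| = 0.0425255
h(0.7821635) = 0.0054431
s₄ = 0.7821635 − 0.0054431·(0.0425255)/(-0.0675952) = 0.7855879;  |Δ| = 0.0034244
h(0.7855879) = -0.0000565
s₅ = 0.7855879 − (-0.0000565)·(0.0034244)/(-0.0054997) = 0.7855527;  |Δ| = 0.0000352
|s₅ − s₄| = 0.0000352 < 10^{-3}

n = 5, sₙ = 0.78555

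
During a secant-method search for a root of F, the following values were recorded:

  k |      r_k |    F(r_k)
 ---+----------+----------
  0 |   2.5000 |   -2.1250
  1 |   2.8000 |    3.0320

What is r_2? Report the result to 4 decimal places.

r_2 = 2.8000 − 3.0320·(2.8000 − 2.5000) / (3.0320 − (-2.1250))
   = 2.8000 − (0.909600)/(5.157000) = 2.623618

2.6236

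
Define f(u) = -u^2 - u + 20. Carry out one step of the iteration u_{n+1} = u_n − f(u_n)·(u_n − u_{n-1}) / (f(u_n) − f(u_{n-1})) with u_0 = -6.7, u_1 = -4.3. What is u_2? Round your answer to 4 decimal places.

f(-6.7) = -18.190000, f(-4.3) = 5.810000
u_2 = -4.300000 − 5.810000·(-4.300000 − (-6.700000)) / (5.810000 − (-18.190000)) = -4.300000 − (13.944000)/(24.000000) = -4.881000

-4.8810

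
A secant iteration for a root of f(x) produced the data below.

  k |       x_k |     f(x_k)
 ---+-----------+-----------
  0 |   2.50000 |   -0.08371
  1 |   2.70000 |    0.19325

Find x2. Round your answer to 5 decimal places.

x2 = 2.70000 − 0.19325·(2.70000 − 2.50000) / (0.19325 − (-0.08371))
   = 2.70000 − (0.0386500)/(0.2769600) = 2.5604492

2.56045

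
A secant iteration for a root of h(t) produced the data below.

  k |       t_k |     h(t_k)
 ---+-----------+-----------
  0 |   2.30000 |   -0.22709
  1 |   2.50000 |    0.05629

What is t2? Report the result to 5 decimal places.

2.46027

t2 = 2.50000 − 0.05629·(2.50000 − 2.30000) / (0.05629 − (-0.22709))
   = 2.50000 − (0.0112580)/(0.2833800) = 2.4602724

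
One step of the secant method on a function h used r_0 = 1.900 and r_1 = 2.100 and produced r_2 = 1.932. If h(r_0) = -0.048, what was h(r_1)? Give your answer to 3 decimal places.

0.252

The secant line through (1.900, -0.048) and (2.100, h(r_1)) crosses zero at r_2 = 1.932.
So (1.900, -0.048), (2.100, h(r_1)), (1.932, 0) are collinear:
h(r_1) = -0.048 · (2.100 − 1.932) / (1.900 − 1.932) = -0.048 · (0.16800)/(-0.03200) = 0.25200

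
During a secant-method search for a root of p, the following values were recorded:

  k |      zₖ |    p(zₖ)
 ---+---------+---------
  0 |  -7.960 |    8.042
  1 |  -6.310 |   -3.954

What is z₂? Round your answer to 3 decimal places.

z₂ = -6.310 − (-3.954)·(-6.310 − (-7.960)) / (-3.954 − 8.042)
   = -6.310 − (-6.52410)/(-11.99600) = -6.85386

-6.854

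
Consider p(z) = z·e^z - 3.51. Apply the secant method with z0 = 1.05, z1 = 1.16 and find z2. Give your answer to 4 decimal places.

p(1.05) = -0.509466, p(1.16) = 0.190323
z2 = 1.160000 − 0.190323·(1.160000 − 1.050000) / (0.190323 − (-0.509466)) = 1.160000 − (0.020935)/(0.699789) = 1.130083

1.1301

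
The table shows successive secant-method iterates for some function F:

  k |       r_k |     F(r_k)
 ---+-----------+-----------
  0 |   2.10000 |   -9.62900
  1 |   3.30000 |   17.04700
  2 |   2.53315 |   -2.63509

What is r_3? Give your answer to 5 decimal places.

r_3 = 2.53315 − (-2.63509)·(2.53315 − 3.30000) / (-2.63509 − 17.04700)
   = 2.53315 − (2.0207188)/(-19.6820900) = 2.6358179

2.63582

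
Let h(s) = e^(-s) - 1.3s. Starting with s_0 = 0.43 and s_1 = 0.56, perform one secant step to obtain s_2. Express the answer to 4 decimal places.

h(0.43) = 0.091509, h(0.56) = -0.156791
s_2 = 0.560000 − (-0.156791)·(0.560000 − 0.430000) / (-0.156791 − 0.091509) = 0.560000 − (-0.020383)/(-0.248300) = 0.477911

0.4779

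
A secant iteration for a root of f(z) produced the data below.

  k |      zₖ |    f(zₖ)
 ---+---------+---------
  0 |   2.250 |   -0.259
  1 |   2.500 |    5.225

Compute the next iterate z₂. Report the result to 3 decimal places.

z₂ = 2.500 − 5.225·(2.500 − 2.250) / (5.225 − (-0.259))
   = 2.500 − (1.30625)/(5.48400) = 2.26181

2.262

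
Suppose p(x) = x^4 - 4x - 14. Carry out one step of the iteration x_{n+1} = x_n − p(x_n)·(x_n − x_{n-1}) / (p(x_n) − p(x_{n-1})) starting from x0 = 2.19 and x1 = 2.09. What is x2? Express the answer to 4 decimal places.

p(2.19) = 0.242575, p(2.09) = -3.279702
x2 = 2.090000 − (-3.279702)·(2.090000 − 2.190000) / (-3.279702 − 0.242575) = 2.090000 − (0.327970)/(-3.522278) = 2.183113

2.1831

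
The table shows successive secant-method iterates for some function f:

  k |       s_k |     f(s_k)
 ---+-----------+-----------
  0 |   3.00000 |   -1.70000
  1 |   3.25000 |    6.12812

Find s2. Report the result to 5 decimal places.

3.05429

s2 = 3.25000 − 6.12812·(3.25000 − 3.00000) / (6.12812 − (-1.70000))
   = 3.25000 − (1.5320300)/(7.8281200) = 3.0542915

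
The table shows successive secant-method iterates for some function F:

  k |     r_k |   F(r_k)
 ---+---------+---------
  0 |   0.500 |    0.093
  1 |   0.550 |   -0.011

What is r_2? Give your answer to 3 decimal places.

r_2 = 0.550 − (-0.011)·(0.550 − 0.500) / (-0.011 − 0.093)
   = 0.550 − (-0.00055)/(-0.10400) = 0.54471

0.545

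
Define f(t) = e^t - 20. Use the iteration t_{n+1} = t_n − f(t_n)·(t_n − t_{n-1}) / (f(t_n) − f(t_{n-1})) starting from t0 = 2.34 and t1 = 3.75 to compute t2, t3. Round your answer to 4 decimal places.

f(2.34) = -9.618763, f(3.75) = 22.521082
t2 = 3.750000 − 22.521082·(3.750000 − 2.340000) / (22.521082 − (-9.618763)) = 3.750000 − (31.754726)/(32.139845) = 2.761983
f(2.761983) = -4.168801
t3 = 2.761983 − (-4.168801)·(2.761983 − 3.750000) / (-4.168801 − 22.521082) = 2.761983 − (4.118848)/(-26.689883) = 2.916305

2.7620, 2.9163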